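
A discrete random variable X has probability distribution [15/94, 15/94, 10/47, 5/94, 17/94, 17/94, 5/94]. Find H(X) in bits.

H(X) = -Σ p(x) log₂ p(x)
  -15/94 × log₂(15/94) = 0.4225
  -15/94 × log₂(15/94) = 0.4225
  -10/47 × log₂(10/47) = 0.4750
  -5/94 × log₂(5/94) = 0.2251
  -17/94 × log₂(17/94) = 0.4462
  -17/94 × log₂(17/94) = 0.4462
  -5/94 × log₂(5/94) = 0.2251
H(X) = 2.6627 bits


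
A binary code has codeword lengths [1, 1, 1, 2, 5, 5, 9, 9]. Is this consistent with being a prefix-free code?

Kraft inequality: Σ 2^(-l_i) ≤ 1 for prefix-free code
Calculating: 2^(-1) + 2^(-1) + 2^(-1) + 2^(-2) + 2^(-5) + 2^(-5) + 2^(-9) + 2^(-9)
= 0.5 + 0.5 + 0.5 + 0.25 + 0.03125 + 0.03125 + 0.001953125 + 0.001953125
= 1.8164
Since 1.8164 > 1, prefix-free code does not exist


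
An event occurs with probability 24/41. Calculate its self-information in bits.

Information content I(x) = -log₂(p(x))
I = -log₂(24/41) = -log₂(0.5854)
I = 0.7726 bits


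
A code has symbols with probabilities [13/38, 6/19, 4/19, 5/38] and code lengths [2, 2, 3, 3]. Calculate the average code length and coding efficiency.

Average length L = Σ p_i × l_i = 2.3421 bits
Entropy H = 1.9128 bits
Efficiency η = H/L × 100% = 81.67%


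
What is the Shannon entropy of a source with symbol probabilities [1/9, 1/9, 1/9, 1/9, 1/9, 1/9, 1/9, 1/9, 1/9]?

H(X) = -Σ p(x) log₂ p(x)
  -1/9 × log₂(1/9) = 0.3522
  -1/9 × log₂(1/9) = 0.3522
  -1/9 × log₂(1/9) = 0.3522
  -1/9 × log₂(1/9) = 0.3522
  -1/9 × log₂(1/9) = 0.3522
  -1/9 × log₂(1/9) = 0.3522
  -1/9 × log₂(1/9) = 0.3522
  -1/9 × log₂(1/9) = 0.3522
  -1/9 × log₂(1/9) = 0.3522
H(X) = 3.1699 bits


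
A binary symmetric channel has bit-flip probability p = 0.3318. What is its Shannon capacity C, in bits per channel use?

For BSC with error probability p:
C = 1 - H(p) where H(p) is binary entropy
H(0.3318) = -0.3318 × log₂(0.3318) - 0.6682 × log₂(0.6682)
H(p) = 0.9168
C = 1 - 0.9168 = 0.0832 bits/use


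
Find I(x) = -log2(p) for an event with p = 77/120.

Information content I(x) = -log₂(p(x))
I = -log₂(77/120) = -log₂(0.6417)
I = 0.6401 bits


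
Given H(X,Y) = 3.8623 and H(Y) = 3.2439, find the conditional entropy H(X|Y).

Chain rule: H(X,Y) = H(X|Y) + H(Y)
H(X|Y) = H(X,Y) - H(Y) = 3.8623 - 3.2439 = 0.6184 bits


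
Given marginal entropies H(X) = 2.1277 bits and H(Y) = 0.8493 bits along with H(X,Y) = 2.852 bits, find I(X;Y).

I(X;Y) = H(X) + H(Y) - H(X,Y)
I(X;Y) = 2.1277 + 0.8493 - 2.852 = 0.125 bits


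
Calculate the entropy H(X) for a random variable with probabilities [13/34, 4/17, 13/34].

H(X) = -Σ p(x) log₂ p(x)
  -13/34 × log₂(13/34) = 0.5303
  -4/17 × log₂(4/17) = 0.4912
  -13/34 × log₂(13/34) = 0.5303
H(X) = 1.5518 bits


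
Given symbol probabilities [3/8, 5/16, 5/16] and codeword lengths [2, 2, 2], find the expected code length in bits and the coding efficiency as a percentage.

Average length L = Σ p_i × l_i = 2.0000 bits
Entropy H = 1.5794 bits
Efficiency η = H/L × 100% = 78.97%


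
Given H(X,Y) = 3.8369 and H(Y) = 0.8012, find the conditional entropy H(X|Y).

Chain rule: H(X,Y) = H(X|Y) + H(Y)
H(X|Y) = H(X,Y) - H(Y) = 3.8369 - 0.8012 = 3.0357 bits


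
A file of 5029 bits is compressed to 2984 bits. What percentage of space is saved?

Space savings = (1 - Compressed/Original) × 100%
= (1 - 2984/5029) × 100%
= 40.66%


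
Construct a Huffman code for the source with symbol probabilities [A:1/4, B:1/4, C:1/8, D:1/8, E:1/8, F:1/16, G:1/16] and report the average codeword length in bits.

Huffman tree construction:
Combine smallest probabilities repeatedly
Resulting codes:
  A: 00 (length 2)
  B: 01 (length 2)
  C: 100 (length 3)
  D: 101 (length 3)
  E: 110 (length 3)
  F: 1110 (length 4)
  G: 1111 (length 4)
Average length = Σ p(s) × length(s) = 2.6250 bits


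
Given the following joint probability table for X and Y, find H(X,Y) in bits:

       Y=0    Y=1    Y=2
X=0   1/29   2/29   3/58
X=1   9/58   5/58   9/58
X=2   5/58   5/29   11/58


H(X,Y) = -Σ p(x,y) log₂ p(x,y)
  p(0,0)=1/29: -0.0345 × log₂(0.0345) = 0.1675
  p(0,1)=2/29: -0.0690 × log₂(0.0690) = 0.2661
  p(0,2)=3/58: -0.0517 × log₂(0.0517) = 0.2210
  p(1,0)=9/58: -0.1552 × log₂(0.1552) = 0.4171
  p(1,1)=5/58: -0.0862 × log₂(0.0862) = 0.3048
  p(1,2)=9/58: -0.1552 × log₂(0.1552) = 0.4171
  p(2,0)=5/58: -0.0862 × log₂(0.0862) = 0.3048
  p(2,1)=5/29: -0.1724 × log₂(0.1724) = 0.4373
  p(2,2)=11/58: -0.1897 × log₂(0.1897) = 0.4549
H(X,Y) = 2.9906 bits


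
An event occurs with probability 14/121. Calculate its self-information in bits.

Information content I(x) = -log₂(p(x))
I = -log₂(14/121) = -log₂(0.1157)
I = 3.1115 bits


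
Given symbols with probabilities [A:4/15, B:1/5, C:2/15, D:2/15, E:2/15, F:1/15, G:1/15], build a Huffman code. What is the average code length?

Huffman tree construction:
Combine smallest probabilities repeatedly
Resulting codes:
  A: 01 (length 2)
  B: 00 (length 2)
  C: 100 (length 3)
  D: 101 (length 3)
  E: 110 (length 3)
  F: 1110 (length 4)
  G: 1111 (length 4)
Average length = Σ p(s) × length(s) = 2.6667 bits


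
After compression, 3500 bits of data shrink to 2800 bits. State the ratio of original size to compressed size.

Compression ratio = Original / Compressed
= 3500 / 2800 = 1.25:1


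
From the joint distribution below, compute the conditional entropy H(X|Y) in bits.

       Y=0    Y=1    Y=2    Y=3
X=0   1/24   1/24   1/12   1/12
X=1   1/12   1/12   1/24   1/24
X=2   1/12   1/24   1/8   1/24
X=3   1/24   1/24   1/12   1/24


H(X|Y) = Σ_y p(y) H(X|Y=y)
  p(Y=0) = 1/4, H(X|Y=0) = 1.9183
  p(Y=1) = 5/24, H(X|Y=1) = 1.9219
  p(Y=2) = 1/3, H(X|Y=2) = 1.9056
  p(Y=3) = 5/24, H(X|Y=3) = 1.9219
H(X|Y) = 0.2500×1.9183 + 0.2083×1.9219 + 0.3333×1.9056 + 0.2083×1.9219 = 1.9156 bits


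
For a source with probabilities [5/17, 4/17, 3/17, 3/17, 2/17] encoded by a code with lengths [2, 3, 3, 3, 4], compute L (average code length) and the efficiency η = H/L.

Average length L = Σ p_i × l_i = 2.8235 bits
Entropy H = 2.2569 bits
Efficiency η = H/L × 100% = 79.93%


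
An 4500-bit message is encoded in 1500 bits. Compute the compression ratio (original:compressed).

Compression ratio = Original / Compressed
= 4500 / 1500 = 3.00:1


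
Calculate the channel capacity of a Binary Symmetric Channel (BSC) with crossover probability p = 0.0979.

For BSC with error probability p:
C = 1 - H(p) where H(p) is binary entropy
H(0.0979) = -0.0979 × log₂(0.0979) - 0.9021 × log₂(0.9021)
H(p) = 0.4623
C = 1 - 0.4623 = 0.5377 bits/use


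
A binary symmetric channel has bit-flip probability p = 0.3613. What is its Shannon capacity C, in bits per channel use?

For BSC with error probability p:
C = 1 - H(p) where H(p) is binary entropy
H(0.3613) = -0.3613 × log₂(0.3613) - 0.6387 × log₂(0.6387)
H(p) = 0.9438
C = 1 - 0.9438 = 0.0562 bits/use


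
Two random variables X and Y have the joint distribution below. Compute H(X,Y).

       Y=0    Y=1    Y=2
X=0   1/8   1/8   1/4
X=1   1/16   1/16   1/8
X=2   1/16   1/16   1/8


H(X,Y) = -Σ p(x,y) log₂ p(x,y)
  p(0,0)=1/8: -0.1250 × log₂(0.1250) = 0.3750
  p(0,1)=1/8: -0.1250 × log₂(0.1250) = 0.3750
  p(0,2)=1/4: -0.2500 × log₂(0.2500) = 0.5000
  p(1,0)=1/16: -0.0625 × log₂(0.0625) = 0.2500
  p(1,1)=1/16: -0.0625 × log₂(0.0625) = 0.2500
  p(1,2)=1/8: -0.1250 × log₂(0.1250) = 0.3750
  p(2,0)=1/16: -0.0625 × log₂(0.0625) = 0.2500
  p(2,1)=1/16: -0.0625 × log₂(0.0625) = 0.2500
  p(2,2)=1/8: -0.1250 × log₂(0.1250) = 0.3750
H(X,Y) = 3.0000 bits


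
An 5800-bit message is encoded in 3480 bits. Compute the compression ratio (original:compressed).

Compression ratio = Original / Compressed
= 5800 / 3480 = 1.67:1


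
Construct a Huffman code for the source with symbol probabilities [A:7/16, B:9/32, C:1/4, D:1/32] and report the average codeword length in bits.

Huffman tree construction:
Combine smallest probabilities repeatedly
Resulting codes:
  A: 0 (length 1)
  B: 10 (length 2)
  C: 111 (length 3)
  D: 110 (length 3)
Average length = Σ p(s) × length(s) = 1.8438 bits


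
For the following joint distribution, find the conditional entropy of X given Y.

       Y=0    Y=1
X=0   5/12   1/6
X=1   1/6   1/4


H(X|Y) = Σ_y p(y) H(X|Y=y)
  p(Y=0) = 7/12, H(X|Y=0) = 0.8631
  p(Y=1) = 5/12, H(X|Y=1) = 0.9710
H(X|Y) = 0.5833×0.8631 + 0.4167×0.9710 = 0.9080 bits


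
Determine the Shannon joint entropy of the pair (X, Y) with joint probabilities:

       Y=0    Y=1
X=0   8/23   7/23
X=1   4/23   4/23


H(X,Y) = -Σ p(x,y) log₂ p(x,y)
  p(0,0)=8/23: -0.3478 × log₂(0.3478) = 0.5299
  p(0,1)=7/23: -0.3043 × log₂(0.3043) = 0.5223
  p(1,0)=4/23: -0.1739 × log₂(0.1739) = 0.4389
  p(1,1)=4/23: -0.1739 × log₂(0.1739) = 0.4389
H(X,Y) = 1.9300 bits


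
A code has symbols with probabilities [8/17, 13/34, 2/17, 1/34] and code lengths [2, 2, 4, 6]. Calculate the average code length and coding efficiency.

Average length L = Σ p_i × l_i = 2.3529 bits
Entropy H = 1.5549 bits
Efficiency η = H/L × 100% = 66.09%


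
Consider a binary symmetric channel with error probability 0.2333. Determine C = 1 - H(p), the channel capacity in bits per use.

For BSC with error probability p:
C = 1 - H(p) where H(p) is binary entropy
H(0.2333) = -0.2333 × log₂(0.2333) - 0.7667 × log₂(0.7667)
H(p) = 0.7837
C = 1 - 0.7837 = 0.2163 bits/use


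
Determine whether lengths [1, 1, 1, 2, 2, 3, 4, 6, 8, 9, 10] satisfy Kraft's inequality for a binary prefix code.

Kraft inequality: Σ 2^(-l_i) ≤ 1 for prefix-free code
Calculating: 2^(-1) + 2^(-1) + 2^(-1) + 2^(-2) + 2^(-2) + 2^(-3) + 2^(-4) + 2^(-6) + 2^(-8) + 2^(-9) + 2^(-10)
= 0.5 + 0.5 + 0.5 + 0.25 + 0.25 + 0.125 + 0.0625 + 0.015625 + 0.00390625 + 0.001953125 + 0.0009765625
= 2.2100
Since 2.2100 > 1, prefix-free code does not exist


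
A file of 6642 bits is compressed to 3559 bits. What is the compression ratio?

Compression ratio = Original / Compressed
= 6642 / 3559 = 1.87:1


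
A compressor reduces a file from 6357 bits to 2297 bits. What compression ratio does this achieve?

Compression ratio = Original / Compressed
= 6357 / 2297 = 2.77:1


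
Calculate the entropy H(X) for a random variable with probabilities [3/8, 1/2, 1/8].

H(X) = -Σ p(x) log₂ p(x)
  -3/8 × log₂(3/8) = 0.5306
  -1/2 × log₂(1/2) = 0.5000
  -1/8 × log₂(1/8) = 0.3750
H(X) = 1.4056 bits


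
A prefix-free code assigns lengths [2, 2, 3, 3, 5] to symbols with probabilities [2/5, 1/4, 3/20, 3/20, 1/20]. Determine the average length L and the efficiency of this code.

Average length L = Σ p_i × l_i = 2.4500 bits
Entropy H = 2.0660 bits
Efficiency η = H/L × 100% = 84.32%


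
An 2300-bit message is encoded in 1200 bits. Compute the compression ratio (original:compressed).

Compression ratio = Original / Compressed
= 2300 / 1200 = 1.92:1


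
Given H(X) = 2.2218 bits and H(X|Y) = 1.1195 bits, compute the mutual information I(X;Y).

I(X;Y) = H(X) - H(X|Y)
I(X;Y) = 2.2218 - 1.1195 = 1.1023 bits


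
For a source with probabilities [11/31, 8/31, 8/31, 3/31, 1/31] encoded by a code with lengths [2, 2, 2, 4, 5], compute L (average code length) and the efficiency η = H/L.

Average length L = Σ p_i × l_i = 2.2903 bits
Entropy H = 2.0249 bits
Efficiency η = H/L × 100% = 88.41%


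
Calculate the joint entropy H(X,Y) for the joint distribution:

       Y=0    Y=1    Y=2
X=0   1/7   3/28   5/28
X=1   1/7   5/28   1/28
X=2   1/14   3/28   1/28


H(X,Y) = -Σ p(x,y) log₂ p(x,y)
  p(0,0)=1/7: -0.1429 × log₂(0.1429) = 0.4011
  p(0,1)=3/28: -0.1071 × log₂(0.1071) = 0.3453
  p(0,2)=5/28: -0.1786 × log₂(0.1786) = 0.4438
  p(1,0)=1/7: -0.1429 × log₂(0.1429) = 0.4011
  p(1,1)=5/28: -0.1786 × log₂(0.1786) = 0.4438
  p(1,2)=1/28: -0.0357 × log₂(0.0357) = 0.1717
  p(2,0)=1/14: -0.0714 × log₂(0.0714) = 0.2720
  p(2,1)=3/28: -0.1071 × log₂(0.1071) = 0.3453
  p(2,2)=1/28: -0.0357 × log₂(0.0357) = 0.1717
H(X,Y) = 2.9956 bits


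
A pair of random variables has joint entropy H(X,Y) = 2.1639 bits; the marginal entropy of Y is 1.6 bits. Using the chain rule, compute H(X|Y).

Chain rule: H(X,Y) = H(X|Y) + H(Y)
H(X|Y) = H(X,Y) - H(Y) = 2.1639 - 1.6 = 0.5639 bits


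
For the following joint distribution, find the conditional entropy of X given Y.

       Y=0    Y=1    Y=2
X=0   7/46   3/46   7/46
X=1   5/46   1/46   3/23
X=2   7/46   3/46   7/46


H(X|Y) = Σ_y p(y) H(X|Y=y)
  p(Y=0) = 19/46, H(X|Y=0) = 1.5683
  p(Y=1) = 7/46, H(X|Y=1) = 1.4488
  p(Y=2) = 10/23, H(X|Y=2) = 1.5813
H(X|Y) = 0.4130×1.5683 + 0.1522×1.4488 + 0.4348×1.5813 = 1.5558 bits


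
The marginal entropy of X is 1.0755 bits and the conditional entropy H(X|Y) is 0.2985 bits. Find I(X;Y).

I(X;Y) = H(X) - H(X|Y)
I(X;Y) = 1.0755 - 0.2985 = 0.777 bits


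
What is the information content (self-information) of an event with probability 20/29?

Information content I(x) = -log₂(p(x))
I = -log₂(20/29) = -log₂(0.6897)
I = 0.5361 bits


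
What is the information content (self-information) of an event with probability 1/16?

Information content I(x) = -log₂(p(x))
I = -log₂(1/16) = -log₂(0.0625)
I = 4.0000 bits


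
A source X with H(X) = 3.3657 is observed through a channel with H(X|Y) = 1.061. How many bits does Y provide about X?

I(X;Y) = H(X) - H(X|Y)
I(X;Y) = 3.3657 - 1.061 = 2.3047 bits


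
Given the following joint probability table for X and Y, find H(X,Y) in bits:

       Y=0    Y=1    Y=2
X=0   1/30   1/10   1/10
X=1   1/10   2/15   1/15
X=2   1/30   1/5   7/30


H(X,Y) = -Σ p(x,y) log₂ p(x,y)
  p(0,0)=1/30: -0.0333 × log₂(0.0333) = 0.1636
  p(0,1)=1/10: -0.1000 × log₂(0.1000) = 0.3322
  p(0,2)=1/10: -0.1000 × log₂(0.1000) = 0.3322
  p(1,0)=1/10: -0.1000 × log₂(0.1000) = 0.3322
  p(1,1)=2/15: -0.1333 × log₂(0.1333) = 0.3876
  p(1,2)=1/15: -0.0667 × log₂(0.0667) = 0.2605
  p(2,0)=1/30: -0.0333 × log₂(0.0333) = 0.1636
  p(2,1)=1/5: -0.2000 × log₂(0.2000) = 0.4644
  p(2,2)=7/30: -0.2333 × log₂(0.2333) = 0.4899
H(X,Y) = 2.9260 bits


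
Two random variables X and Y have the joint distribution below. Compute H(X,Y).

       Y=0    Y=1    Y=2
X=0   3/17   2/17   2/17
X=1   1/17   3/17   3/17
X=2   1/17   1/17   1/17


H(X,Y) = -Σ p(x,y) log₂ p(x,y)
  p(0,0)=3/17: -0.1765 × log₂(0.1765) = 0.4416
  p(0,1)=2/17: -0.1176 × log₂(0.1176) = 0.3632
  p(0,2)=2/17: -0.1176 × log₂(0.1176) = 0.3632
  p(1,0)=1/17: -0.0588 × log₂(0.0588) = 0.2404
  p(1,1)=3/17: -0.1765 × log₂(0.1765) = 0.4416
  p(1,2)=3/17: -0.1765 × log₂(0.1765) = 0.4416
  p(2,0)=1/17: -0.0588 × log₂(0.0588) = 0.2404
  p(2,1)=1/17: -0.0588 × log₂(0.0588) = 0.2404
  p(2,2)=1/17: -0.0588 × log₂(0.0588) = 0.2404
H(X,Y) = 3.0131 bits


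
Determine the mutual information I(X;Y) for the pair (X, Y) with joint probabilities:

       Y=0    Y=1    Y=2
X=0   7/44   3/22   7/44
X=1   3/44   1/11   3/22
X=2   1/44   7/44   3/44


H(X) = 1.5367, H(Y) = 1.5608, H(X,Y) = 3.0166
I(X;Y) = H(X) + H(Y) - H(X,Y) = 0.0809 bits


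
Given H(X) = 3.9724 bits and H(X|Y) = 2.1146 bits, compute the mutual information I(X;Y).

I(X;Y) = H(X) - H(X|Y)
I(X;Y) = 3.9724 - 2.1146 = 1.8578 bits


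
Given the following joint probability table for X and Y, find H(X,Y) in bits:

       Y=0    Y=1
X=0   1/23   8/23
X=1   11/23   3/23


H(X,Y) = -Σ p(x,y) log₂ p(x,y)
  p(0,0)=1/23: -0.0435 × log₂(0.0435) = 0.1967
  p(0,1)=8/23: -0.3478 × log₂(0.3478) = 0.5299
  p(1,0)=11/23: -0.4783 × log₂(0.4783) = 0.5089
  p(1,1)=3/23: -0.1304 × log₂(0.1304) = 0.3833
H(X,Y) = 1.6188 bits


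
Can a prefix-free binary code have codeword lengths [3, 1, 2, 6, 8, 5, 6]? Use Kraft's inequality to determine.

Kraft inequality: Σ 2^(-l_i) ≤ 1 for prefix-free code
Calculating: 2^(-3) + 2^(-1) + 2^(-2) + 2^(-6) + 2^(-8) + 2^(-5) + 2^(-6)
= 0.125 + 0.5 + 0.25 + 0.015625 + 0.00390625 + 0.03125 + 0.015625
= 0.9414
Since 0.9414 ≤ 1, prefix-free code exists


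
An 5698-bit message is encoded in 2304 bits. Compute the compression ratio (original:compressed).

Compression ratio = Original / Compressed
= 5698 / 2304 = 2.47:1


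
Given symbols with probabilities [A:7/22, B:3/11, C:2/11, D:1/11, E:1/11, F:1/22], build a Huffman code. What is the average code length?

Huffman tree construction:
Combine smallest probabilities repeatedly
Resulting codes:
  A: 11 (length 2)
  B: 10 (length 2)
  C: 00 (length 2)
  D: 0111 (length 4)
  E: 010 (length 3)
  F: 0110 (length 4)
Average length = Σ p(s) × length(s) = 2.3636 bits


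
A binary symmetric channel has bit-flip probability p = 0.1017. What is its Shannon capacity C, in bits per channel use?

For BSC with error probability p:
C = 1 - H(p) where H(p) is binary entropy
H(0.1017) = -0.1017 × log₂(0.1017) - 0.8983 × log₂(0.8983)
H(p) = 0.4744
C = 1 - 0.4744 = 0.5256 bits/use


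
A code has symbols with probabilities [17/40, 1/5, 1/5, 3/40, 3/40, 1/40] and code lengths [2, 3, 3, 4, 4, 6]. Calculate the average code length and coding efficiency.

Average length L = Σ p_i × l_i = 2.8000 bits
Entropy H = 2.1470 bits
Efficiency η = H/L × 100% = 76.68%


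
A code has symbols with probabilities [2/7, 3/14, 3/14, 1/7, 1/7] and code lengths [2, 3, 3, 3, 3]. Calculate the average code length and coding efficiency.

Average length L = Σ p_i × l_i = 2.7143 bits
Entropy H = 2.2709 bits
Efficiency η = H/L × 100% = 83.67%


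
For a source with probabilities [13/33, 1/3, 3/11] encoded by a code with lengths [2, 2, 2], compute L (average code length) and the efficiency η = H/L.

Average length L = Σ p_i × l_i = 2.0000 bits
Entropy H = 1.5690 bits
Efficiency η = H/L × 100% = 78.45%


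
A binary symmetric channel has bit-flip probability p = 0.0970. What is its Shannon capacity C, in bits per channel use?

For BSC with error probability p:
C = 1 - H(p) where H(p) is binary entropy
H(0.0970) = -0.0970 × log₂(0.0970) - 0.9030 × log₂(0.9030)
H(p) = 0.4594
C = 1 - 0.4594 = 0.5406 bits/use


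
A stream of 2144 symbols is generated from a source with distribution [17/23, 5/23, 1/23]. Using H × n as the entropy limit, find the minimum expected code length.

Entropy H = 0.9976 bits/symbol
Minimum bits = H × n = 0.9976 × 2144
= 2138.91 bits


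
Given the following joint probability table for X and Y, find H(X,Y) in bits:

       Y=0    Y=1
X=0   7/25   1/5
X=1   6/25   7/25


H(X,Y) = -Σ p(x,y) log₂ p(x,y)
  p(0,0)=7/25: -0.2800 × log₂(0.2800) = 0.5142
  p(0,1)=1/5: -0.2000 × log₂(0.2000) = 0.4644
  p(1,0)=6/25: -0.2400 × log₂(0.2400) = 0.4941
  p(1,1)=7/25: -0.2800 × log₂(0.2800) = 0.5142
H(X,Y) = 1.9870 bits


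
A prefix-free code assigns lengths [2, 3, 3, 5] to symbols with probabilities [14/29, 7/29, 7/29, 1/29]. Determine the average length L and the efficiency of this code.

Average length L = Σ p_i × l_i = 2.5862 bits
Entropy H = 1.6647 bits
Efficiency η = H/L × 100% = 64.37%


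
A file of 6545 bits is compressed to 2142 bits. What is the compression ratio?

Compression ratio = Original / Compressed
= 6545 / 2142 = 3.06:1


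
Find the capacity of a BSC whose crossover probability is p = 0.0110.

For BSC with error probability p:
C = 1 - H(p) where H(p) is binary entropy
H(0.0110) = -0.0110 × log₂(0.0110) - 0.9890 × log₂(0.9890)
H(p) = 0.0874
C = 1 - 0.0874 = 0.9126 bits/use


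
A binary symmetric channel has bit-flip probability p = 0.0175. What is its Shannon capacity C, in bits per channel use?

For BSC with error probability p:
C = 1 - H(p) where H(p) is binary entropy
H(0.0175) = -0.0175 × log₂(0.0175) - 0.9825 × log₂(0.9825)
H(p) = 0.1272
C = 1 - 0.1272 = 0.8728 bits/use


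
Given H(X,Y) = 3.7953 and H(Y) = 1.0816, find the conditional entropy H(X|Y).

Chain rule: H(X,Y) = H(X|Y) + H(Y)
H(X|Y) = H(X,Y) - H(Y) = 3.7953 - 1.0816 = 2.7137 bits


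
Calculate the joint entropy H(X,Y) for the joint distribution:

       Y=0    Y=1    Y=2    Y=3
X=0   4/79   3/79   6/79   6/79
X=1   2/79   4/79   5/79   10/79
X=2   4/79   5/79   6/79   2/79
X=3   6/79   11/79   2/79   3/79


H(X,Y) = -Σ p(x,y) log₂ p(x,y)
  p(0,0)=4/79: -0.0506 × log₂(0.0506) = 0.2179
  p(0,1)=3/79: -0.0380 × log₂(0.0380) = 0.1792
  p(0,2)=6/79: -0.0759 × log₂(0.0759) = 0.2824
  p(0,3)=6/79: -0.0759 × log₂(0.0759) = 0.2824
  p(1,0)=2/79: -0.0253 × log₂(0.0253) = 0.1343
  p(1,1)=4/79: -0.0506 × log₂(0.0506) = 0.2179
  p(1,2)=5/79: -0.0633 × log₂(0.0633) = 0.2520
  p(1,3)=10/79: -0.1266 × log₂(0.1266) = 0.3774
  p(2,0)=4/79: -0.0506 × log₂(0.0506) = 0.2179
  p(2,1)=5/79: -0.0633 × log₂(0.0633) = 0.2520
  p(2,2)=6/79: -0.0759 × log₂(0.0759) = 0.2824
  p(2,3)=2/79: -0.0253 × log₂(0.0253) = 0.1343
  p(3,0)=6/79: -0.0759 × log₂(0.0759) = 0.2824
  p(3,1)=11/79: -0.1392 × log₂(0.1392) = 0.3960
  p(3,2)=2/79: -0.0253 × log₂(0.0253) = 0.1343
  p(3,3)=3/79: -0.0380 × log₂(0.0380) = 0.1792
H(X,Y) = 3.8222 bits


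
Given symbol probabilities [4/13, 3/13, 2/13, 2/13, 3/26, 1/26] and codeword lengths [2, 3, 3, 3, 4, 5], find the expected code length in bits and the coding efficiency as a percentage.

Average length L = Σ p_i × l_i = 2.8846 bits
Entropy H = 2.3826 bits
Efficiency η = H/L × 100% = 82.60%


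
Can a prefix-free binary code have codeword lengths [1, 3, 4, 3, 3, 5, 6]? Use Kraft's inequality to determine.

Kraft inequality: Σ 2^(-l_i) ≤ 1 for prefix-free code
Calculating: 2^(-1) + 2^(-3) + 2^(-4) + 2^(-3) + 2^(-3) + 2^(-5) + 2^(-6)
= 0.5 + 0.125 + 0.0625 + 0.125 + 0.125 + 0.03125 + 0.015625
= 0.9844
Since 0.9844 ≤ 1, prefix-free code exists


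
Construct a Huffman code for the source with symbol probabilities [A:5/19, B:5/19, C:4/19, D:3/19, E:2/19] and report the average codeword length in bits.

Huffman tree construction:
Combine smallest probabilities repeatedly
Resulting codes:
  A: 01 (length 2)
  B: 10 (length 2)
  C: 00 (length 2)
  D: 111 (length 3)
  E: 110 (length 3)
Average length = Σ p(s) × length(s) = 2.2632 bits


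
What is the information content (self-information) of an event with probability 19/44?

Information content I(x) = -log₂(p(x))
I = -log₂(19/44) = -log₂(0.4318)
I = 1.2115 bits


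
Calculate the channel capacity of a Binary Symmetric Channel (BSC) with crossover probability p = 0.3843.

For BSC with error probability p:
C = 1 - H(p) where H(p) is binary entropy
H(0.3843) = -0.3843 × log₂(0.3843) - 0.6157 × log₂(0.6157)
H(p) = 0.9610
C = 1 - 0.9610 = 0.0390 bits/use


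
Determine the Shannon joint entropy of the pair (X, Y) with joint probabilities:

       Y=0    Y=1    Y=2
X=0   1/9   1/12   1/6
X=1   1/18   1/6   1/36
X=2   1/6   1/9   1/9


H(X,Y) = -Σ p(x,y) log₂ p(x,y)
  p(0,0)=1/9: -0.1111 × log₂(0.1111) = 0.3522
  p(0,1)=1/12: -0.0833 × log₂(0.0833) = 0.2987
  p(0,2)=1/6: -0.1667 × log₂(0.1667) = 0.4308
  p(1,0)=1/18: -0.0556 × log₂(0.0556) = 0.2317
  p(1,1)=1/6: -0.1667 × log₂(0.1667) = 0.4308
  p(1,2)=1/36: -0.0278 × log₂(0.0278) = 0.1436
  p(2,0)=1/6: -0.1667 × log₂(0.1667) = 0.4308
  p(2,1)=1/9: -0.1111 × log₂(0.1111) = 0.3522
  p(2,2)=1/9: -0.1111 × log₂(0.1111) = 0.3522
H(X,Y) = 3.0231 bits


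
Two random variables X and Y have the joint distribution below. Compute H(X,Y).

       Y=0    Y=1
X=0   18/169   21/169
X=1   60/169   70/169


H(X,Y) = -Σ p(x,y) log₂ p(x,y)
  p(0,0)=18/169: -0.1065 × log₂(0.1065) = 0.3441
  p(0,1)=21/169: -0.1243 × log₂(0.1243) = 0.3738
  p(1,0)=60/169: -0.3550 × log₂(0.3550) = 0.5304
  p(1,1)=70/169: -0.4142 × log₂(0.4142) = 0.5267
H(X,Y) = 1.7751 bits


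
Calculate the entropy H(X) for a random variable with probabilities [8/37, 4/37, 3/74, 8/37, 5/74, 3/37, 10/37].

H(X) = -Σ p(x) log₂ p(x)
  -8/37 × log₂(8/37) = 0.4777
  -4/37 × log₂(4/37) = 0.3470
  -3/74 × log₂(3/74) = 0.1875
  -8/37 × log₂(8/37) = 0.4777
  -5/74 × log₂(5/74) = 0.2627
  -3/37 × log₂(3/37) = 0.2939
  -10/37 × log₂(10/37) = 0.5101
H(X) = 2.5566 bits


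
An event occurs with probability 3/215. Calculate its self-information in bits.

Information content I(x) = -log₂(p(x))
I = -log₂(3/215) = -log₂(0.0140)
I = 6.1632 bits


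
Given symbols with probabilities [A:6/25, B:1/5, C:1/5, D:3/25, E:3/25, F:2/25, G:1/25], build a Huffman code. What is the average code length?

Huffman tree construction:
Combine smallest probabilities repeatedly
Resulting codes:
  A: 01 (length 2)
  B: 111 (length 3)
  C: 00 (length 2)
  D: 100 (length 3)
  E: 101 (length 3)
  F: 1101 (length 4)
  G: 1100 (length 4)
Average length = Σ p(s) × length(s) = 2.6800 bits


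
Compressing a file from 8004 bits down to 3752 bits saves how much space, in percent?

Space savings = (1 - Compressed/Original) × 100%
= (1 - 3752/8004) × 100%
= 53.12%


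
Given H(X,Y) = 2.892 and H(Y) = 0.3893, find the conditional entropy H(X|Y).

Chain rule: H(X,Y) = H(X|Y) + H(Y)
H(X|Y) = H(X,Y) - H(Y) = 2.892 - 0.3893 = 2.5027 bits


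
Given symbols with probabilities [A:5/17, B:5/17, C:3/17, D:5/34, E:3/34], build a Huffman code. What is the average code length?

Huffman tree construction:
Combine smallest probabilities repeatedly
Resulting codes:
  A: 10 (length 2)
  B: 11 (length 2)
  C: 00 (length 2)
  D: 011 (length 3)
  E: 010 (length 3)
Average length = Σ p(s) × length(s) = 2.2353 bits


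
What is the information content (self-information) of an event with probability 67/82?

Information content I(x) = -log₂(p(x))
I = -log₂(67/82) = -log₂(0.8171)
I = 0.2915 bits


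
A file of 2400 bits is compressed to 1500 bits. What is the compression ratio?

Compression ratio = Original / Compressed
= 2400 / 1500 = 1.60:1


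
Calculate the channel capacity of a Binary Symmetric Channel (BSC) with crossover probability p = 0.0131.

For BSC with error probability p:
C = 1 - H(p) where H(p) is binary entropy
H(0.0131) = -0.0131 × log₂(0.0131) - 0.9869 × log₂(0.9869)
H(p) = 0.1007
C = 1 - 0.1007 = 0.8993 bits/use


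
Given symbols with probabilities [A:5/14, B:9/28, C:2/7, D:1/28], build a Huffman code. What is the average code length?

Huffman tree construction:
Combine smallest probabilities repeatedly
Resulting codes:
  A: 0 (length 1)
  B: 10 (length 2)
  C: 111 (length 3)
  D: 110 (length 3)
Average length = Σ p(s) × length(s) = 1.9643 bits


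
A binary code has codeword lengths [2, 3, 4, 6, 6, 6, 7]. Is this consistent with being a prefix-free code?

Kraft inequality: Σ 2^(-l_i) ≤ 1 for prefix-free code
Calculating: 2^(-2) + 2^(-3) + 2^(-4) + 2^(-6) + 2^(-6) + 2^(-6) + 2^(-7)
= 0.25 + 0.125 + 0.0625 + 0.015625 + 0.015625 + 0.015625 + 0.0078125
= 0.4922
Since 0.4922 ≤ 1, prefix-free code exists


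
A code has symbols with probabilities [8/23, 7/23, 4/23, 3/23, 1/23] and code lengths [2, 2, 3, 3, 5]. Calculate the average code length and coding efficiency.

Average length L = Σ p_i × l_i = 2.4348 bits
Entropy H = 2.0711 bits
Efficiency η = H/L × 100% = 85.06%


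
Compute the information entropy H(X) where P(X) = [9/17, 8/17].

H(X) = -Σ p(x) log₂ p(x)
  -9/17 × log₂(9/17) = 0.4858
  -8/17 × log₂(8/17) = 0.5117
H(X) = 0.9975 bits


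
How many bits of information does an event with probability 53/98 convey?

Information content I(x) = -log₂(p(x))
I = -log₂(53/98) = -log₂(0.5408)
I = 0.8868 bits


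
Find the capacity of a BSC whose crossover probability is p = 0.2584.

For BSC with error probability p:
C = 1 - H(p) where H(p) is binary entropy
H(0.2584) = -0.2584 × log₂(0.2584) - 0.7416 × log₂(0.7416)
H(p) = 0.8243
C = 1 - 0.8243 = 0.1757 bits/use


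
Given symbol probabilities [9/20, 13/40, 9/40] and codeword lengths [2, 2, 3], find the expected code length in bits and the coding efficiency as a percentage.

Average length L = Σ p_i × l_i = 2.2250 bits
Entropy H = 1.5296 bits
Efficiency η = H/L × 100% = 68.75%


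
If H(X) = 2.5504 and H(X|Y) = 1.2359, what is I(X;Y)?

I(X;Y) = H(X) - H(X|Y)
I(X;Y) = 2.5504 - 1.2359 = 1.3145 bits


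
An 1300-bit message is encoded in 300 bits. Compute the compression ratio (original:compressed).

Compression ratio = Original / Compressed
= 1300 / 300 = 4.33:1


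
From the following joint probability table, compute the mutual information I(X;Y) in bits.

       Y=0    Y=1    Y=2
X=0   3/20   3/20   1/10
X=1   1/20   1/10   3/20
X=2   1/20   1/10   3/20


H(X) = 1.5710, H(Y) = 1.5589, H(X,Y) = 3.0710
I(X;Y) = H(X) + H(Y) - H(X,Y) = 0.0589 bits


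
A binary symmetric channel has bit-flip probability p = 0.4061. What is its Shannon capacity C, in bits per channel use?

For BSC with error probability p:
C = 1 - H(p) where H(p) is binary entropy
H(0.4061) = -0.4061 × log₂(0.4061) - 0.5939 × log₂(0.5939)
H(p) = 0.9744
C = 1 - 0.9744 = 0.0256 bits/use


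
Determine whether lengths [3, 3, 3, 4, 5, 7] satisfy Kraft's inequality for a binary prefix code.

Kraft inequality: Σ 2^(-l_i) ≤ 1 for prefix-free code
Calculating: 2^(-3) + 2^(-3) + 2^(-3) + 2^(-4) + 2^(-5) + 2^(-7)
= 0.125 + 0.125 + 0.125 + 0.0625 + 0.03125 + 0.0078125
= 0.4766
Since 0.4766 ≤ 1, prefix-free code exists


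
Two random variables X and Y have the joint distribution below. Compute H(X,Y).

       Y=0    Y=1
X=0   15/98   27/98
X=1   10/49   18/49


H(X,Y) = -Σ p(x,y) log₂ p(x,y)
  p(0,0)=15/98: -0.1531 × log₂(0.1531) = 0.4145
  p(0,1)=27/98: -0.2755 × log₂(0.2755) = 0.5124
  p(1,0)=10/49: -0.2041 × log₂(0.2041) = 0.4679
  p(1,1)=18/49: -0.3673 × log₂(0.3673) = 0.5307
H(X,Y) = 1.9255 bits


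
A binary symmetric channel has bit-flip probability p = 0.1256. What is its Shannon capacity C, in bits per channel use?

For BSC with error probability p:
C = 1 - H(p) where H(p) is binary entropy
H(0.1256) = -0.1256 × log₂(0.1256) - 0.8744 × log₂(0.8744)
H(p) = 0.5452
C = 1 - 0.5452 = 0.4548 bits/use


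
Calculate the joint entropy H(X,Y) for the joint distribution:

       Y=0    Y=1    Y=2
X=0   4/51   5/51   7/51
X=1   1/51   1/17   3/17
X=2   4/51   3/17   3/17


H(X,Y) = -Σ p(x,y) log₂ p(x,y)
  p(0,0)=4/51: -0.0784 × log₂(0.0784) = 0.2880
  p(0,1)=5/51: -0.0980 × log₂(0.0980) = 0.3285
  p(0,2)=7/51: -0.1373 × log₂(0.1373) = 0.3932
  p(1,0)=1/51: -0.0196 × log₂(0.0196) = 0.1112
  p(1,1)=1/17: -0.0588 × log₂(0.0588) = 0.2404
  p(1,2)=3/17: -0.1765 × log₂(0.1765) = 0.4416
  p(2,0)=4/51: -0.0784 × log₂(0.0784) = 0.2880
  p(2,1)=3/17: -0.1765 × log₂(0.1765) = 0.4416
  p(2,2)=3/17: -0.1765 × log₂(0.1765) = 0.4416
H(X,Y) = 2.9743 bits


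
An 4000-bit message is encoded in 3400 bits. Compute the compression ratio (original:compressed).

Compression ratio = Original / Compressed
= 4000 / 3400 = 1.18:1


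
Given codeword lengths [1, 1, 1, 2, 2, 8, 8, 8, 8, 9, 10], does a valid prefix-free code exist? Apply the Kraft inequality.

Kraft inequality: Σ 2^(-l_i) ≤ 1 for prefix-free code
Calculating: 2^(-1) + 2^(-1) + 2^(-1) + 2^(-2) + 2^(-2) + 2^(-8) + 2^(-8) + 2^(-8) + 2^(-8) + 2^(-9) + 2^(-10)
= 0.5 + 0.5 + 0.5 + 0.25 + 0.25 + 0.00390625 + 0.00390625 + 0.00390625 + 0.00390625 + 0.001953125 + 0.0009765625
= 2.0186
Since 2.0186 > 1, prefix-free code does not exist


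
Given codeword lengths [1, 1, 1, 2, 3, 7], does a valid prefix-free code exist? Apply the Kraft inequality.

Kraft inequality: Σ 2^(-l_i) ≤ 1 for prefix-free code
Calculating: 2^(-1) + 2^(-1) + 2^(-1) + 2^(-2) + 2^(-3) + 2^(-7)
= 0.5 + 0.5 + 0.5 + 0.25 + 0.125 + 0.0078125
= 1.8828
Since 1.8828 > 1, prefix-free code does not exist


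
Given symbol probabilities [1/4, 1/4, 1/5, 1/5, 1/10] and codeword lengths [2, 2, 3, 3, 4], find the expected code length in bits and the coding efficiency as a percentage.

Average length L = Σ p_i × l_i = 2.6000 bits
Entropy H = 2.2610 bits
Efficiency η = H/L × 100% = 86.96%


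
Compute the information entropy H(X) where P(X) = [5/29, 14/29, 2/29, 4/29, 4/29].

H(X) = -Σ p(x) log₂ p(x)
  -5/29 × log₂(5/29) = 0.4373
  -14/29 × log₂(14/29) = 0.5072
  -2/29 × log₂(2/29) = 0.2661
  -4/29 × log₂(4/29) = 0.3942
  -4/29 × log₂(4/29) = 0.3942
H(X) = 1.9989 bits


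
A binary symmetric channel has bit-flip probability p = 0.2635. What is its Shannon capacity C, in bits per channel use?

For BSC with error probability p:
C = 1 - H(p) where H(p) is binary entropy
H(0.2635) = -0.2635 × log₂(0.2635) - 0.7365 × log₂(0.7365)
H(p) = 0.8320
C = 1 - 0.8320 = 0.1680 bits/use


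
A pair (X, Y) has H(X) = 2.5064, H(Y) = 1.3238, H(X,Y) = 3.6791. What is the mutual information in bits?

I(X;Y) = H(X) + H(Y) - H(X,Y)
I(X;Y) = 2.5064 + 1.3238 - 3.6791 = 0.1511 bits


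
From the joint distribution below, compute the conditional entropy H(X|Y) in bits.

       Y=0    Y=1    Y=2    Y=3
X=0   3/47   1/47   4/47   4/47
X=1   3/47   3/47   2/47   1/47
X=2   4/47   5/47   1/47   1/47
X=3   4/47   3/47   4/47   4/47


H(X|Y) = Σ_y p(y) H(X|Y=y)
  p(Y=0) = 14/47, H(X|Y=0) = 1.9852
  p(Y=1) = 12/47, H(X|Y=1) = 1.8250
  p(Y=2) = 11/47, H(X|Y=2) = 1.8231
  p(Y=3) = 10/47, H(X|Y=3) = 1.7219
H(X|Y) = 0.2979×1.9852 + 0.2553×1.8250 + 0.2340×1.8231 + 0.2128×1.7219 = 1.8503 bits


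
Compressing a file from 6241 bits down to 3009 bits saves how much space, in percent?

Space savings = (1 - Compressed/Original) × 100%
= (1 - 3009/6241) × 100%
= 51.79%


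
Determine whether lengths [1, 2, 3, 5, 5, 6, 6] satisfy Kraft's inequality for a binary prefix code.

Kraft inequality: Σ 2^(-l_i) ≤ 1 for prefix-free code
Calculating: 2^(-1) + 2^(-2) + 2^(-3) + 2^(-5) + 2^(-5) + 2^(-6) + 2^(-6)
= 0.5 + 0.25 + 0.125 + 0.03125 + 0.03125 + 0.015625 + 0.015625
= 0.9688
Since 0.9688 ≤ 1, prefix-free code exists


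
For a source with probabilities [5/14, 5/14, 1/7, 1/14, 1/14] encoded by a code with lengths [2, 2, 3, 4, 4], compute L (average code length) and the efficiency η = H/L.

Average length L = Σ p_i × l_i = 2.4286 bits
Entropy H = 2.0060 bits
Efficiency η = H/L × 100% = 82.60%


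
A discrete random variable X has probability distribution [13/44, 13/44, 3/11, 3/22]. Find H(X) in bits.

H(X) = -Σ p(x) log₂ p(x)
  -13/44 × log₂(13/44) = 0.5197
  -13/44 × log₂(13/44) = 0.5197
  -3/11 × log₂(3/11) = 0.5112
  -3/22 × log₂(3/22) = 0.3920
H(X) = 1.9426 bits


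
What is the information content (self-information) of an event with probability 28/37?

Information content I(x) = -log₂(p(x))
I = -log₂(28/37) = -log₂(0.7568)
I = 0.4021 bits


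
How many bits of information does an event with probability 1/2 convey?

Information content I(x) = -log₂(p(x))
I = -log₂(1/2) = -log₂(0.5000)
I = 1.0000 bits


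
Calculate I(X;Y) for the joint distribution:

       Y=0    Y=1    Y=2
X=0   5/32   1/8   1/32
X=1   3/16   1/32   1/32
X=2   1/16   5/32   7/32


H(X) = 1.5462, H(Y) = 1.5671, H(X,Y) = 2.8631
I(X;Y) = H(X) + H(Y) - H(X,Y) = 0.2501 bits


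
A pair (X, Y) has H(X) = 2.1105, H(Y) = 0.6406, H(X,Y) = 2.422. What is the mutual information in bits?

I(X;Y) = H(X) + H(Y) - H(X,Y)
I(X;Y) = 2.1105 + 0.6406 - 2.422 = 0.3291 bits


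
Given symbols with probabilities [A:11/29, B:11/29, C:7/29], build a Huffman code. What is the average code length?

Huffman tree construction:
Combine smallest probabilities repeatedly
Resulting codes:
  A: 11 (length 2)
  B: 0 (length 1)
  C: 10 (length 2)
Average length = Σ p(s) × length(s) = 1.6207 bits


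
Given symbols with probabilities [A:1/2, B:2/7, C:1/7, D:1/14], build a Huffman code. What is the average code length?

Huffman tree construction:
Combine smallest probabilities repeatedly
Resulting codes:
  A: 0 (length 1)
  B: 11 (length 2)
  C: 101 (length 3)
  D: 100 (length 3)
Average length = Σ p(s) × length(s) = 1.7143 bits


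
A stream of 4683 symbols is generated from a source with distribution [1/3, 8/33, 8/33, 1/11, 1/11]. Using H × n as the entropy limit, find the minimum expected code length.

Entropy H = 2.1485 bits/symbol
Minimum bits = H × n = 2.1485 × 4683
= 10061.57 bits


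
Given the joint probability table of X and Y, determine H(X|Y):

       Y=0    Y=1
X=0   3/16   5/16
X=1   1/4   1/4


H(X|Y) = Σ_y p(y) H(X|Y=y)
  p(Y=0) = 7/16, H(X|Y=0) = 0.9852
  p(Y=1) = 9/16, H(X|Y=1) = 0.9911
H(X|Y) = 0.4375×0.9852 + 0.5625×0.9911 = 0.9885 bits


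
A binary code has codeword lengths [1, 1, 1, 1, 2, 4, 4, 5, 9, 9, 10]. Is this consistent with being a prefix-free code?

Kraft inequality: Σ 2^(-l_i) ≤ 1 for prefix-free code
Calculating: 2^(-1) + 2^(-1) + 2^(-1) + 2^(-1) + 2^(-2) + 2^(-4) + 2^(-4) + 2^(-5) + 2^(-9) + 2^(-9) + 2^(-10)
= 0.5 + 0.5 + 0.5 + 0.5 + 0.25 + 0.0625 + 0.0625 + 0.03125 + 0.001953125 + 0.001953125 + 0.0009765625
= 2.4111
Since 2.4111 > 1, prefix-free code does not exist


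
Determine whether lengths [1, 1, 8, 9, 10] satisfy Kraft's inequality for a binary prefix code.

Kraft inequality: Σ 2^(-l_i) ≤ 1 for prefix-free code
Calculating: 2^(-1) + 2^(-1) + 2^(-8) + 2^(-9) + 2^(-10)
= 0.5 + 0.5 + 0.00390625 + 0.001953125 + 0.0009765625
= 1.0068
Since 1.0068 > 1, prefix-free code does not exist


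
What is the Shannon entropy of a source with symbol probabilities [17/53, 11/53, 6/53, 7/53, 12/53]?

H(X) = -Σ p(x) log₂ p(x)
  -17/53 × log₂(17/53) = 0.5262
  -11/53 × log₂(11/53) = 0.4708
  -6/53 × log₂(6/53) = 0.3558
  -7/53 × log₂(7/53) = 0.3857
  -12/53 × log₂(12/53) = 0.4852
H(X) = 2.2237 bits


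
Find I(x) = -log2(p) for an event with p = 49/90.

Information content I(x) = -log₂(p(x))
I = -log₂(49/90) = -log₂(0.5444)
I = 0.8771 bits


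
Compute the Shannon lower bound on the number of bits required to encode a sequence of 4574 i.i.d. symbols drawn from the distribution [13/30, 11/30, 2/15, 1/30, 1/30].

Entropy H = 1.7682 bits/symbol
Minimum bits = H × n = 1.7682 × 4574
= 8087.94 bits


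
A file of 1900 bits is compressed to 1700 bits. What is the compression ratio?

Compression ratio = Original / Compressed
= 1900 / 1700 = 1.12:1


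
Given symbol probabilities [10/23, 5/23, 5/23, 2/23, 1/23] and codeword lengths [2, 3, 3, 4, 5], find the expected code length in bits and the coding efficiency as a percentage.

Average length L = Σ p_i × l_i = 2.7391 bits
Entropy H = 1.9828 bits
Efficiency η = H/L × 100% = 72.39%


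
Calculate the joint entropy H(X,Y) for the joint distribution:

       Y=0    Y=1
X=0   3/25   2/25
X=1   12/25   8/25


H(X,Y) = -Σ p(x,y) log₂ p(x,y)
  p(0,0)=3/25: -0.1200 × log₂(0.1200) = 0.3671
  p(0,1)=2/25: -0.0800 × log₂(0.0800) = 0.2915
  p(1,0)=12/25: -0.4800 × log₂(0.4800) = 0.5083
  p(1,1)=8/25: -0.3200 × log₂(0.3200) = 0.5260
H(X,Y) = 1.6929 bits


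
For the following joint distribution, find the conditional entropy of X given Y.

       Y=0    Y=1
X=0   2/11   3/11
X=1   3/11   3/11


H(X|Y) = Σ_y p(y) H(X|Y=y)
  p(Y=0) = 5/11, H(X|Y=0) = 0.9710
  p(Y=1) = 6/11, H(X|Y=1) = 1.0000
H(X|Y) = 0.4545×0.9710 + 0.5455×1.0000 = 0.9868 bits


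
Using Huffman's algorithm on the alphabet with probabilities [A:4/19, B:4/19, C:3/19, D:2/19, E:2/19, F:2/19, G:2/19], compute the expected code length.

Huffman tree construction:
Combine smallest probabilities repeatedly
Resulting codes:
  A: 111 (length 3)
  B: 00 (length 2)
  C: 110 (length 3)
  D: 010 (length 3)
  E: 011 (length 3)
  F: 100 (length 3)
  G: 101 (length 3)
Average length = Σ p(s) × length(s) = 2.7895 bits


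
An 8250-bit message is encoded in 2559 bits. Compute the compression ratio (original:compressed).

Compression ratio = Original / Compressed
= 8250 / 2559 = 3.22:1
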